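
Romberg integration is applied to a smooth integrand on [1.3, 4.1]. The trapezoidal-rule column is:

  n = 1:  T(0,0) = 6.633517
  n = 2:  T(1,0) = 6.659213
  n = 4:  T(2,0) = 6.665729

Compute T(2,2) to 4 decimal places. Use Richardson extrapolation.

Richardson extrapolation on the trapezoidal column (denominator 4−1=3):
T(1,1) = 6.659213 + (6.659213 − 6.633517)/3 = 6.667778
T(2,1) = (4·6.665729 − 6.659213) / 3 = 6.667901
T(2,2) = 6.667901 + (6.667901 − 6.667778)/15 = 6.667909
(Column j=1 coincides with Simpson's rule on the same nodes.)

6.6679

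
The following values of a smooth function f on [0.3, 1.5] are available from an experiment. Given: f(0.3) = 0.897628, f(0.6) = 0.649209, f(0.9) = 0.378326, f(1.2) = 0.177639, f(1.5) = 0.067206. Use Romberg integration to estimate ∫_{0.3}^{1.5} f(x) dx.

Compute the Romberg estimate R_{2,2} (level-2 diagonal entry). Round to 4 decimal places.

0.5034

R_{0,0} (trapezoid, 1 panel, h=1.2000): 0.578900
R_{1,0} (trapezoid, 2 panels, h=0.6000): 0.516446
R_{2,0} (trapezoid, 4 panels, h=0.3000): 0.506277
R_{1,1} = 0.516446 + (0.516446 − 0.578900)/3 = 0.495628
R_{2,1} = 0.506277 + (0.506277 − 0.516446)/3 = 0.502887
R_{2,2} = 0.502887 + (0.502887 − 0.495628)/15 = 0.503371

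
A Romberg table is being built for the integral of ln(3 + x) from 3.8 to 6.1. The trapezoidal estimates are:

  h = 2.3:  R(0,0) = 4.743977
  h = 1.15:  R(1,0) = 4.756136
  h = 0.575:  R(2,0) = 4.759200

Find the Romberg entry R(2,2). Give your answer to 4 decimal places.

Richardson extrapolation on the trapezoidal column (denominator 4−1=3):
R(1,1) = 4.756136 + (4.756136 − 4.743977)/3 = 4.760189
R(2,1) = (4·4.759200 − 4.756136) / 3 = 4.760221
R(2,2) = 4.760221 + (4.760221 − 4.760189)/15 = 4.760223

4.7602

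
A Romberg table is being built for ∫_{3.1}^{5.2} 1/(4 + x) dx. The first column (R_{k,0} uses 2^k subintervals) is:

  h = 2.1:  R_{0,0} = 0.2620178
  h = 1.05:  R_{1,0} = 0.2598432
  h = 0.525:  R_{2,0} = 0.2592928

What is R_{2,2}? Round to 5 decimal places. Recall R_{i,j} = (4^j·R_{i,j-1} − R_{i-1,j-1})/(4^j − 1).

0.25911

R_{1,1} = 0.2598432 + (0.2598432 − 0.2620178)/3 = 0.2591183
R_{2,1} = (4·0.2592928 − 0.2598432) / 3 = 0.2591093
R_{2,2} = (16·0.2591093 − 0.2591183) / 15 = 0.2591087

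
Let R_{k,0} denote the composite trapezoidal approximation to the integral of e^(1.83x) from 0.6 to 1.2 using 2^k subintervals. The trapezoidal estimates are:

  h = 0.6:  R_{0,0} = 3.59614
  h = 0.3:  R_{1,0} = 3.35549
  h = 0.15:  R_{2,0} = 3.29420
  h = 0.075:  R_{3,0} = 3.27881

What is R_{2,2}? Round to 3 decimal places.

3.274

R_{1,1} = 3.35549 + (3.35549 − 3.59614)/3 = 3.27527
R_{2,1} = (4·3.29420 − 3.35549) / 3 = 3.27377
R_{2,2} = 3.27377 + (3.27377 − 3.27527)/15 = 3.27367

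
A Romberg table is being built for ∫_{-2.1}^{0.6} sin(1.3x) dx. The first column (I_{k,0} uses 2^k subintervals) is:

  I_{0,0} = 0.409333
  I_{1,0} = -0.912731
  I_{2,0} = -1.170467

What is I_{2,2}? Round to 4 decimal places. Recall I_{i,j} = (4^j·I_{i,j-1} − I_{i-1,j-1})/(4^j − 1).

I_{1,1} = -0.912731 + (-0.912731 − 0.409333)/3 = -1.353419
I_{2,1} = (4·(-1.170467) − (-0.912731)) / 3 = -1.256379
I_{2,2} = -1.256379 + (-1.256379 − (-1.353419))/15 = -1.249910
(Column j=1 coincides with Simpson's rule on the same nodes.)

-1.2499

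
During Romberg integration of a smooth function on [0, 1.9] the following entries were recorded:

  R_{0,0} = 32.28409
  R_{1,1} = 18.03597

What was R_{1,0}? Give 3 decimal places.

From R_{1,1} = (4·R_{1,0} − R_{0,0})/3, solve for R_{1,0}:
4·R_{1,0} = 3·18.03597 + 32.28409 = 86.39200
R_{1,0} = 21.59800

21.598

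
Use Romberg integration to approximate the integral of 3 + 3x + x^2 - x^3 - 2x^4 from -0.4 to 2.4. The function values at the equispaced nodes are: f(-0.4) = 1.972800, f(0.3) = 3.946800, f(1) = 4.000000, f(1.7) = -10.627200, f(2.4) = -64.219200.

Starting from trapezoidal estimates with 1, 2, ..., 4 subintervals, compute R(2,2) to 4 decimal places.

-18.7133

R(0,0) (trapezoid, 1 panel, h=2.8000): -87.144960
R(1,0) (trapezoid, 2 panels, h=1.4000): -37.972480
R(2,0) (trapezoid, 4 panels, h=0.7000): -23.662520
R(1,1) = -37.972480 + (-37.972480 − (-87.144960))/3 = -21.581653
R(2,1) = -23.662520 + (-23.662520 − (-37.972480))/3 = -18.892533
R(2,2) = -18.892533 + (-18.892533 − (-21.581653))/15 = -18.713258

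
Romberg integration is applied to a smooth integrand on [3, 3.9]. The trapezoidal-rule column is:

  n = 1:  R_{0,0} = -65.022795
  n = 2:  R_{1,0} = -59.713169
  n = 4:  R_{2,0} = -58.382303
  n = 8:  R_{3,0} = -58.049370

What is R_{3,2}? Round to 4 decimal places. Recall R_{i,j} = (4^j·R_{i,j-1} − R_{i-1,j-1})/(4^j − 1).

Richardson extrapolation on the trapezoidal column (denominator 4−1=3):
R_{2,1} = (4·(-58.382303) − (-59.713169)) / 3 = -57.938681
R_{3,1} = (4·(-58.049370) − (-58.382303)) / 3 = -57.938392
R_{3,2} = -57.938392 + (-57.938392 − (-57.938681))/15 = -57.938373

-57.9384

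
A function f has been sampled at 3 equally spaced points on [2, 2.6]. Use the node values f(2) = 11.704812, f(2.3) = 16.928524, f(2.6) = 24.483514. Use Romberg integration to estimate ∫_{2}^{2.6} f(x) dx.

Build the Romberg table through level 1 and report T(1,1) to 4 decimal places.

10.3902

T(0,0) (trapezoid, 1 panel, h=0.6000): 10.856498
T(1,0) (trapezoid, 2 panels, h=0.3000): 10.506806
T(1,1) = 10.506806 + (10.506806 − 10.856498)/3 = 10.390242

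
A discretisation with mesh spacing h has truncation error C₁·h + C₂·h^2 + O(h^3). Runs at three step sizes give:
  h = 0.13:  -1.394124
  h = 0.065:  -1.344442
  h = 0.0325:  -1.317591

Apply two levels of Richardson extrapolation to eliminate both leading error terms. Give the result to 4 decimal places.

First eliminate the h term (factor 2^1 = 2):
  B₁ = (2·(-1.344442) − (-1.394124))/1 = -1.294760
  B₂ = (2·(-1.317591) − (-1.344442))/1 = -1.290740
Then eliminate the h^2 term (factor 2^2 = 4):
  (4·(-1.290740) − (-1.294760))/3 = -1.289400

-1.2894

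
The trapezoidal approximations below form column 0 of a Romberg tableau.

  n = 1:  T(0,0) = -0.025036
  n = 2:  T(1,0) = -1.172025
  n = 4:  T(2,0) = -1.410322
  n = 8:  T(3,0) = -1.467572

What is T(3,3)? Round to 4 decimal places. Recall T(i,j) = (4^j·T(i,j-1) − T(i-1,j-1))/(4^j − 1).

-1.4865

T(1,1) = (4·(-1.172025) − (-0.025036)) / 3 = -1.554355
T(2,1) = (4·(-1.410322) − (-1.172025)) / 3 = -1.489754
T(3,1) = (4·(-1.467572) − (-1.410322)) / 3 = -1.486655
T(2,2) = -1.489754 + (-1.489754 − (-1.554355))/15 = -1.485447
T(3,2) = (16·(-1.486655) − (-1.489754)) / 15 = -1.486448
T(3,3) = -1.486448 + (-1.486448 − (-1.485447))/63 = -1.486464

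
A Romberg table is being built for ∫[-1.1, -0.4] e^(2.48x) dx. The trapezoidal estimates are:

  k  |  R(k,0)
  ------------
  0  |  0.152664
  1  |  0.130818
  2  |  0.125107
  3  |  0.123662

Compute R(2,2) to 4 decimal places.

0.1232

Richardson extrapolation on the trapezoidal column (denominator 4−1=3):
R(1,1) = 0.130818 + (0.130818 − 0.152664)/3 = 0.123536
R(2,1) = 0.125107 + (0.125107 − 0.130818)/3 = 0.123203
R(2,2) = (16·0.123203 − 0.123536) / 15 = 0.123181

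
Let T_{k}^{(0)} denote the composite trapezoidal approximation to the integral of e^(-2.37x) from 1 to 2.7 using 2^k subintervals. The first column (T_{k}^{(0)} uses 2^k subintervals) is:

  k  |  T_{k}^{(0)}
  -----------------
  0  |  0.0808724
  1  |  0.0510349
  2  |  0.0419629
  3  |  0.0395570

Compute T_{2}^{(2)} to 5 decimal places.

0.03880

T_{1}^{(1)} = 0.0510349 + (0.0510349 − 0.0808724)/3 = 0.0410891
T_{2}^{(1)} = (4·0.0419629 − 0.0510349) / 3 = 0.0389389
T_{2}^{(2)} = (16·0.0389389 − 0.0410891) / 15 = 0.0387956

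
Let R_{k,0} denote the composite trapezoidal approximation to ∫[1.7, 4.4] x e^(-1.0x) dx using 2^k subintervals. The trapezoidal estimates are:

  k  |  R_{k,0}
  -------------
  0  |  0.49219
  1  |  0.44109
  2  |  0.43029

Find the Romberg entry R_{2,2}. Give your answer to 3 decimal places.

Richardson extrapolation on the trapezoidal column (denominator 4−1=3):
R_{1,1} = (4·0.44109 − 0.49219) / 3 = 0.42406
R_{2,1} = (4·0.43029 − 0.44109) / 3 = 0.42669
R_{2,2} = 0.42669 + (0.42669 − 0.42406)/15 = 0.42687

0.427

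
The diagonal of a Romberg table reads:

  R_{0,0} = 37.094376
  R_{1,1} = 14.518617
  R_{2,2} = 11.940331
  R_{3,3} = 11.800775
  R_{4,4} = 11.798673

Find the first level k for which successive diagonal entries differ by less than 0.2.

k = 3

|R_{1,1} − R_{0,0}| = 22.575759 ≥ 0.2
|R_{2,2} − R_{1,1}| = 2.578286 ≥ 0.2
|R_{3,3} − R_{2,2}| = 0.139556 < 0.2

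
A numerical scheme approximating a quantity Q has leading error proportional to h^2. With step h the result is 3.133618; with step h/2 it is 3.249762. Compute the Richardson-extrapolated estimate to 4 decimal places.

3.2885

Extrapolated value = (4·A(h/2) − A(h)) / (4 − 1)
= (4·3.249762 − 3.133618) / 3
= 9.865430 / 3 = 3.288477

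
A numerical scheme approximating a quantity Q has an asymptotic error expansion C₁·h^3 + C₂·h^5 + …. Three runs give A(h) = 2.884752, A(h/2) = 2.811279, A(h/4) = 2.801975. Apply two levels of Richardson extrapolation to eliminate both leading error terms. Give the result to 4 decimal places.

First eliminate the h^3 term (factor 2^3 = 8):
  B₁ = (8·2.811279 − 2.884752)/7 = 2.800783
  B₂ = (8·2.801975 − 2.811279)/7 = 2.800646
Then eliminate the h^5 term (factor 2^5 = 32):
  (32·2.800646 − 2.800783)/31 = 2.800642

2.8006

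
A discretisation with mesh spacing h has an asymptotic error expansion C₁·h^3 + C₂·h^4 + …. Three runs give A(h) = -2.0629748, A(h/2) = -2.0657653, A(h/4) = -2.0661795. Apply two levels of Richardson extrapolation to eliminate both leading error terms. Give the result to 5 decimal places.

First eliminate the h^3 term (factor 2^3 = 8):
  B₁ = (8·(-2.0657653) − (-2.0629748))/7 = -2.0661639
  B₂ = (8·(-2.0661795) − (-2.0657653))/7 = -2.0662387
Then eliminate the h^4 term (factor 2^4 = 16):
  (16·(-2.0662387) − (-2.0661639))/15 = -2.0662437

-2.06624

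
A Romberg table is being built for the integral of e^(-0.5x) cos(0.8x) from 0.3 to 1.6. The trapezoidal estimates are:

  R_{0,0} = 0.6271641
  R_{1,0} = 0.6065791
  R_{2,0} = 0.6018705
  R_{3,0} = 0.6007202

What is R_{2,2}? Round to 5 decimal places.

0.60034

R_{1,1} = 0.6065791 + (0.6065791 − 0.6271641)/3 = 0.5997174
R_{2,1} = (4·0.6018705 − 0.6065791) / 3 = 0.6003010
R_{2,2} = 0.6003010 + (0.6003010 − 0.5997174)/15 = 0.6003399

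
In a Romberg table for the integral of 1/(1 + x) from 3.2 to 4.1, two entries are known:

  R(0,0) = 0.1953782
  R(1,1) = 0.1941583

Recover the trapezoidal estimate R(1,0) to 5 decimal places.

From R(1,1) = (4·R(1,0) − R(0,0))/3, solve for R(1,0):
4·R(1,0) = 3·0.1941583 + 0.1953782 = 0.7778531
R(1,0) = 0.1944633

0.19446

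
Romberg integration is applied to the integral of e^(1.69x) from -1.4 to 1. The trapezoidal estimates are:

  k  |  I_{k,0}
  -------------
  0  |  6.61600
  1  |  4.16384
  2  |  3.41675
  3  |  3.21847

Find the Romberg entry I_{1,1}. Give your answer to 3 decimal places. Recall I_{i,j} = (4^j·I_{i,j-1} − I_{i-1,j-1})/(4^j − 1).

Richardson extrapolation on the trapezoidal column (denominator 4−1=3):
I_{1,1} = (4·4.16384 − 6.61600) / 3 = 3.34645

3.346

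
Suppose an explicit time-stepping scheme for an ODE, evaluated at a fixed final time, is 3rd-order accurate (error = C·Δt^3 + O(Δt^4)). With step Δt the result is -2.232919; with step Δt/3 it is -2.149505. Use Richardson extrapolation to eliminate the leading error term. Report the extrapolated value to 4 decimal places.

Extrapolated value = (27·A(Δt/3) − A(Δt)) / (27 − 1)
= (27·(-2.149505) − (-2.232919)) / 26
= -55.803716 / 26 = -2.146297

-2.1463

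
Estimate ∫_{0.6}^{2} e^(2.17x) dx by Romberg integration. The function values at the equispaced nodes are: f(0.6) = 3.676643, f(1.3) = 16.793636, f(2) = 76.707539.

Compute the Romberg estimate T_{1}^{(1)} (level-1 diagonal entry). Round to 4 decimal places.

34.4304

T_{0}^{(0)} (trapezoid, 1 panel, h=1.4000): 56.268927
T_{1}^{(0)} (trapezoid, 2 panels, h=0.7000): 39.890009
T_{1}^{(1)} = 39.890009 + (39.890009 − 56.268927)/3 = 34.430370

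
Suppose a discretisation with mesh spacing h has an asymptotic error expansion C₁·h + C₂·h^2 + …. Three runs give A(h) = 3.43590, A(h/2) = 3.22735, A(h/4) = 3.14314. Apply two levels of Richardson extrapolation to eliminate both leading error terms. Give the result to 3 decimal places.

First eliminate the h term (factor 2^1 = 2):
  B₁ = (2·3.22735 − 3.43590)/1 = 3.01880
  B₂ = (2·3.14314 − 3.22735)/1 = 3.05893
Then eliminate the h^2 term (factor 2^2 = 4):
  (4·3.05893 − 3.01880)/3 = 3.07231

3.072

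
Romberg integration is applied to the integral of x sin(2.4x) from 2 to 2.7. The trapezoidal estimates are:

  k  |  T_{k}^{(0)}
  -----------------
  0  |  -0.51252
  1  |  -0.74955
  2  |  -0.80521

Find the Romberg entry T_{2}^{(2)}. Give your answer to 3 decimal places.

Richardson extrapolation on the trapezoidal column (denominator 4−1=3):
T_{1}^{(1)} = (4·(-0.74955) − (-0.51252)) / 3 = -0.82856
T_{2}^{(1)} = (4·(-0.80521) − (-0.74955)) / 3 = -0.82376
T_{2}^{(2)} = (16·(-0.82376) − (-0.82856)) / 15 = -0.82344

-0.823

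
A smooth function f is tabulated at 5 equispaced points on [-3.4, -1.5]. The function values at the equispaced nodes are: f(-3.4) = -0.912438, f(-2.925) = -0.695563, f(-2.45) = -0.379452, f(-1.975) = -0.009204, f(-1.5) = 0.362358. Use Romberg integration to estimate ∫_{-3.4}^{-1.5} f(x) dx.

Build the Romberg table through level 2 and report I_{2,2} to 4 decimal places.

I_{0,0} (trapezoid, 1 panel, h=1.9000): -0.522576
I_{1,0} (trapezoid, 2 panels, h=0.9500): -0.621767
I_{2,0} (trapezoid, 4 panels, h=0.4750): -0.645648
I_{1,1} = -0.621767 + (-0.621767 − (-0.522576))/3 = -0.654831
I_{2,1} = -0.645648 + (-0.645648 − (-0.621767))/3 = -0.653608
I_{2,2} = -0.653608 + (-0.653608 − (-0.654831))/15 = -0.653526

-0.6535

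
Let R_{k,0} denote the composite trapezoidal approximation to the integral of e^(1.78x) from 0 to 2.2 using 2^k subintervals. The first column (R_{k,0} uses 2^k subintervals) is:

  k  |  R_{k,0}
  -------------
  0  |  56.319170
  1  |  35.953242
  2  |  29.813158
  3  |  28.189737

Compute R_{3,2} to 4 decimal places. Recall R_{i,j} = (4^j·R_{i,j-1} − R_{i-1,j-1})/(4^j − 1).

27.6407

Richardson extrapolation on the trapezoidal column (denominator 4−1=3):
R_{2,1} = (4·29.813158 − 35.953242) / 3 = 27.766463
R_{3,1} = (4·28.189737 − 29.813158) / 3 = 27.648597
R_{3,2} = 27.648597 + (27.648597 − 27.766463)/15 = 27.640739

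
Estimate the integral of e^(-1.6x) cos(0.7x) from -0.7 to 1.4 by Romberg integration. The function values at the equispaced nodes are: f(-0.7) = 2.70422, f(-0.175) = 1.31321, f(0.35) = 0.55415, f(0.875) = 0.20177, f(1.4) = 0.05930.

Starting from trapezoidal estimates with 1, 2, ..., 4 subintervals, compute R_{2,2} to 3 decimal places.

R_{0,0} (trapezoid, 1 panel, h=2.1000): 2.90170
R_{1,0} (trapezoid, 2 panels, h=1.0500): 2.03271
R_{2,0} (trapezoid, 4 panels, h=0.5250): 1.81172
R_{1,1} = 2.03271 + (2.03271 − 2.90170)/3 = 1.74305
R_{2,1} = 1.81172 + (1.81172 − 2.03271)/3 = 1.73806
R_{2,2} = 1.73806 + (1.73806 − 1.74305)/15 = 1.73773

1.738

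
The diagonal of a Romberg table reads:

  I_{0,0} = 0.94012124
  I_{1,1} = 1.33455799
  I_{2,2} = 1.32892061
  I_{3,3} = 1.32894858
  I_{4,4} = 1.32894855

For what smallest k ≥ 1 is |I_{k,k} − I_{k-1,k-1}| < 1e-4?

k = 3

|I_{1,1} − I_{0,0}| = 0.39443675 ≥ 1e-4
|I_{2,2} − I_{1,1}| = 0.00563738 ≥ 1e-4
|I_{3,3} − I_{2,2}| = 0.00002797 < 1e-4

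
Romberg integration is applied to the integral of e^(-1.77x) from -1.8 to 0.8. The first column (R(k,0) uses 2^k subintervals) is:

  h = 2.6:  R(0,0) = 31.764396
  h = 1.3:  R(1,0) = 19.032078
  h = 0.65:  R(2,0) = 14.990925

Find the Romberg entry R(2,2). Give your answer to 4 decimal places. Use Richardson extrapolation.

R(1,1) = 19.032078 + (19.032078 − 31.764396)/3 = 14.787972
R(2,1) = (4·14.990925 − 19.032078) / 3 = 13.643874
R(2,2) = 13.643874 + (13.643874 − 14.787972)/15 = 13.567601

13.5676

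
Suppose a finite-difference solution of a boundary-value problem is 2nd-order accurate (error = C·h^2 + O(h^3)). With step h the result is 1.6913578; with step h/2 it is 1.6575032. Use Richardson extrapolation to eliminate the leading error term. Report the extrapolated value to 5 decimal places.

The leading error scales as h^2; refining by a factor of 2 reduces it by 2^2 = 4.
Extrapolated value = (4·A(h/2) − A(h)) / (4 − 1)
= (4·1.6575032 − 1.6913578) / 3
= 4.9386550 / 3 = 1.6462183

1.64622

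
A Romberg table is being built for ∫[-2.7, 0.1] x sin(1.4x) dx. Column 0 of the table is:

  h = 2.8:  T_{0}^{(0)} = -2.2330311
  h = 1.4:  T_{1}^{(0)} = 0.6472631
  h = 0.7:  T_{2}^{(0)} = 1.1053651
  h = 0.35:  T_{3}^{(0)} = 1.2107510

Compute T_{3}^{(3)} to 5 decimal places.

Richardson extrapolation on the trapezoidal column (denominator 4−1=3):
T_{1}^{(1)} = (4·0.6472631 − (-2.2330311)) / 3 = 1.6073612
T_{2}^{(1)} = (4·1.1053651 − 0.6472631) / 3 = 1.2580658
T_{3}^{(1)} = (4·1.2107510 − 1.1053651) / 3 = 1.2458796
T_{2}^{(2)} = (16·1.2580658 − 1.6073612) / 15 = 1.2347794
T_{3}^{(2)} = 1.2458796 + (1.2458796 − 1.2580658)/15 = 1.2450672
T_{3}^{(3)} = (64·1.2450672 − 1.2347794) / 63 = 1.2452305

1.24523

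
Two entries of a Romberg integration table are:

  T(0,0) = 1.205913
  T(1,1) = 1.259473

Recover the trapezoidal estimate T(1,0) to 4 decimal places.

From T(1,1) = (4·T(1,0) − T(0,0))/3, solve for T(1,0):
4·T(1,0) = 3·1.259473 + 1.205913 = 4.984332
T(1,0) = 1.246083

1.2461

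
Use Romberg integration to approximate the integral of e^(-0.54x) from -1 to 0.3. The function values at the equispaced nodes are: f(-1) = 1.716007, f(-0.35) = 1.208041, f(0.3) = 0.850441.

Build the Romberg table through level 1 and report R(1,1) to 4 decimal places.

R(0,0) (trapezoid, 1 panel, h=1.3000): 1.668191
R(1,0) (trapezoid, 2 panels, h=0.6500): 1.619322
R(1,1) = 1.619322 + (1.619322 − 1.668191)/3 = 1.603032

1.6030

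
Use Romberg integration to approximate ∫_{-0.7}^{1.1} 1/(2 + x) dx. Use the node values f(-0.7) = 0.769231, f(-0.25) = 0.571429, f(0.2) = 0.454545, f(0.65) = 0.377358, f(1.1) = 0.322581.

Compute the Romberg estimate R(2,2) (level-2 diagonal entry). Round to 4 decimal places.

0.8692

R(0,0) (trapezoid, 1 panel, h=1.8000): 0.982631
R(1,0) (trapezoid, 2 panels, h=0.9000): 0.900406
R(2,0) (trapezoid, 4 panels, h=0.4500): 0.877157
R(1,1) = 0.900406 + (0.900406 − 0.982631)/3 = 0.872998
R(2,1) = 0.877157 + (0.877157 − 0.900406)/3 = 0.869407
R(2,2) = 0.869407 + (0.869407 − 0.872998)/15 = 0.869168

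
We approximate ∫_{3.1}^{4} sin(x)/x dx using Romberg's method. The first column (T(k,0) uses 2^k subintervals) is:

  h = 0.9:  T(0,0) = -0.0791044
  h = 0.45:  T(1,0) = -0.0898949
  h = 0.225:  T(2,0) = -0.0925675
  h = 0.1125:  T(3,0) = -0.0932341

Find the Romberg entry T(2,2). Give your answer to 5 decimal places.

Richardson extrapolation on the trapezoidal column (denominator 4−1=3):
T(1,1) = (4·(-0.0898949) − (-0.0791044)) / 3 = -0.0934917
T(2,1) = (4·(-0.0925675) − (-0.0898949)) / 3 = -0.0934584
T(2,2) = -0.0934584 + (-0.0934584 − (-0.0934917))/15 = -0.0934562

-0.09346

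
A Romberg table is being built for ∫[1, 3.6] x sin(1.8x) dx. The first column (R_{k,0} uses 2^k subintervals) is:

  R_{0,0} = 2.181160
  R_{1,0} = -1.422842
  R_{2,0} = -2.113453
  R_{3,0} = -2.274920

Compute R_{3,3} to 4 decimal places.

Richardson extrapolation on the trapezoidal column (denominator 4−1=3):
R_{1,1} = -1.422842 + (-1.422842 − 2.181160)/3 = -2.624176
R_{2,1} = -2.113453 + (-2.113453 − (-1.422842))/3 = -2.343657
R_{3,1} = (4·(-2.274920) − (-2.113453)) / 3 = -2.328742
R_{2,2} = (16·(-2.343657) − (-2.624176)) / 15 = -2.324956
R_{3,2} = -2.328742 + (-2.328742 − (-2.343657))/15 = -2.327748
R_{3,3} = (64·(-2.327748) − (-2.324956)) / 63 = -2.327792

-2.3278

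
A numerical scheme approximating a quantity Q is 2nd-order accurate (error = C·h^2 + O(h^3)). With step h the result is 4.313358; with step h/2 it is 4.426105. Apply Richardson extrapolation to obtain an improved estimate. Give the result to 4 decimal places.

4.4637

Extrapolated value = (4·A(h/2) − A(h)) / (4 − 1)
= (4·4.426105 − 4.313358) / 3
= 13.391062 / 3 = 4.463687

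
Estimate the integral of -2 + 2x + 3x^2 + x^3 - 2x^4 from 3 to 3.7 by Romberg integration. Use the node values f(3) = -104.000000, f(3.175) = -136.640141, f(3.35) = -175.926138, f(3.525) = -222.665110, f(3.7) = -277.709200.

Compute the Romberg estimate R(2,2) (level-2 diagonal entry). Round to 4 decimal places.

-126.6288

R(0,0) (trapezoid, 1 panel, h=0.7000): -133.598220
R(1,0) (trapezoid, 2 panels, h=0.3500): -128.373258
R(2,0) (trapezoid, 4 panels, h=0.1750): -127.065048
R(1,1) = -128.373258 + (-128.373258 − (-133.598220))/3 = -126.631604
R(2,1) = -127.065048 + (-127.065048 − (-128.373258))/3 = -126.628978
R(2,2) = -126.628978 + (-126.628978 − (-126.631604))/15 = -126.628803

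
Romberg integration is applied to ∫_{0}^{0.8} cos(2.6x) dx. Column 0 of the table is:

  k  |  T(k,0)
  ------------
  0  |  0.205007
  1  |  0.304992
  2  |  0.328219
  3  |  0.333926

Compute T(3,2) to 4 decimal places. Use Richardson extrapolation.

0.3358

Richardson extrapolation on the trapezoidal column (denominator 4−1=3):
T(2,1) = (4·0.328219 − 0.304992) / 3 = 0.335961
T(3,1) = 0.333926 + (0.333926 − 0.328219)/3 = 0.335828
T(3,2) = 0.335828 + (0.335828 − 0.335961)/15 = 0.335819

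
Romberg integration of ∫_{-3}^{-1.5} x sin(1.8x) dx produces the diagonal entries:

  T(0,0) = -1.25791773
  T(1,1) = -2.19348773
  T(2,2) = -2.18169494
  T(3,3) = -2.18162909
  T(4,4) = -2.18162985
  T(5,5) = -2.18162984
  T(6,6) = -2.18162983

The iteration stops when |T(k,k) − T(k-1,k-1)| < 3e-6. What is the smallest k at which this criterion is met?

|T(1,1) − T(0,0)| = 0.93557000 ≥ 3e-6
|T(2,2) − T(1,1)| = 0.01179279 ≥ 3e-6
|T(3,3) − T(2,2)| = 0.00006585 ≥ 3e-6
|T(4,4) − T(3,3)| = 0.00000076 < 3e-6

k = 4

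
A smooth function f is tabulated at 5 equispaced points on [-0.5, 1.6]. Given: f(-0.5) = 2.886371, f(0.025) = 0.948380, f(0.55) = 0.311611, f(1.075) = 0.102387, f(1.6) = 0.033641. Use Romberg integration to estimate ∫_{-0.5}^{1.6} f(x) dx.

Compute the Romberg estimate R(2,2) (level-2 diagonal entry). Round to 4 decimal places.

1.3488

R(0,0) (trapezoid, 1 panel, h=2.1000): 3.066013
R(1,0) (trapezoid, 2 panels, h=1.0500): 1.860198
R(2,0) (trapezoid, 4 panels, h=0.5250): 1.481752
R(1,1) = 1.860198 + (1.860198 − 3.066013)/3 = 1.458260
R(2,1) = 1.481752 + (1.481752 − 1.860198)/3 = 1.355603
R(2,2) = 1.355603 + (1.355603 − 1.458260)/15 = 1.348759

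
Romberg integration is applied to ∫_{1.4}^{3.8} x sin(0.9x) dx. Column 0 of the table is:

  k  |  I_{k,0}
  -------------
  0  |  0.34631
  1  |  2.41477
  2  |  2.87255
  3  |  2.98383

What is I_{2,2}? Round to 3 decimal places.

3.020

Richardson extrapolation on the trapezoidal column (denominator 4−1=3):
I_{1,1} = (4·2.41477 − 0.34631) / 3 = 3.10426
I_{2,1} = (4·2.87255 − 2.41477) / 3 = 3.02514
I_{2,2} = (16·3.02514 − 3.10426) / 15 = 3.01987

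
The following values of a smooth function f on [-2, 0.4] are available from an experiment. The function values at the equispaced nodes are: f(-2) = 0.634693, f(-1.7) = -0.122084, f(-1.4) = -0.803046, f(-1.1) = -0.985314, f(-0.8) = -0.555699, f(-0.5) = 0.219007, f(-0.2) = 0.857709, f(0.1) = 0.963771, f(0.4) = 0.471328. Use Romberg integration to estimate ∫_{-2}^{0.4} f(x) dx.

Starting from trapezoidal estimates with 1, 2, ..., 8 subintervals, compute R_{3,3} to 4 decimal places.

0.0399

R_{0,0} (trapezoid, 1 panel, h=2.4000): 1.327225
R_{1,0} (trapezoid, 2 panels, h=1.2000): -0.003226
R_{2,0} (trapezoid, 4 panels, h=0.6000): 0.031185
R_{3,0} (trapezoid, 8 panels, h=0.3000): 0.038206
R_{1,1} = -0.003226 + (-0.003226 − 1.327225)/3 = -0.446710
R_{2,1} = 0.031185 + (0.031185 − (-0.003226))/3 = 0.042655
R_{3,1} = 0.038206 + (0.038206 − 0.031185)/3 = 0.040546
R_{2,2} = 0.042655 + (0.042655 − (-0.446710))/15 = 0.075279
R_{3,2} = 0.040546 + (0.040546 − 0.042655)/15 = 0.040405
R_{3,3} = 0.040405 + (0.040405 − 0.075279)/63 = 0.039851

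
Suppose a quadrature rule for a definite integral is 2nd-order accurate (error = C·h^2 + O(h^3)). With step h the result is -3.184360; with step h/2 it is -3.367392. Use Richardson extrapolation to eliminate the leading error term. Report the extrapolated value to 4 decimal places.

-3.4284

Extrapolated value = (4·A(h/2) − A(h)) / (4 − 1)
= (4·(-3.367392) − (-3.184360)) / 3
= -10.285208 / 3 = -3.428403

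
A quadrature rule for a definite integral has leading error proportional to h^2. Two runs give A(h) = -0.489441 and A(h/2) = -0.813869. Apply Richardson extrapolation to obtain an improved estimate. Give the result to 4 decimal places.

-0.9220

The leading error scales as h^2; refining by a factor of 2 reduces it by 2^2 = 4.
Extrapolated value = (4·A(h/2) − A(h)) / (4 − 1)
= (4·(-0.813869) − (-0.489441)) / 3
= -2.766035 / 3 = -0.922012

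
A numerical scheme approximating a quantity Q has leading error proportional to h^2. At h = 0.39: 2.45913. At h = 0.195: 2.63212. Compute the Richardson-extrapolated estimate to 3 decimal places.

The leading error scales as h^2; refining by a factor of 2 reduces it by 2^2 = 4.
Extrapolated value = (4·A(h/2) − A(h)) / (4 − 1)
= (4·2.63212 − 2.45913) / 3
= 8.06935 / 3 = 2.68978

2.690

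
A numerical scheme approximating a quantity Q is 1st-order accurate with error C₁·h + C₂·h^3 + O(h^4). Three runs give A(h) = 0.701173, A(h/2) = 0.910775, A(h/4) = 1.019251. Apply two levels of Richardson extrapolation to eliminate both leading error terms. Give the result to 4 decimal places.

First eliminate the h term (factor 2^1 = 2):
  B₁ = (2·0.910775 − 0.701173)/1 = 1.120377
  B₂ = (2·1.019251 − 0.910775)/1 = 1.127727
Then eliminate the h^3 term (factor 2^3 = 8):
  (8·1.127727 − 1.120377)/7 = 1.128777

1.1288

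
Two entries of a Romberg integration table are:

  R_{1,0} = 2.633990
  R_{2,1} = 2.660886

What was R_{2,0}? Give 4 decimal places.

From R_{2,1} = (4·R_{2,0} − R_{1,0})/3, solve for R_{2,0}:
4·R_{2,0} = 3·2.660886 + 2.633990 = 10.616648
R_{2,0} = 2.654162

2.6542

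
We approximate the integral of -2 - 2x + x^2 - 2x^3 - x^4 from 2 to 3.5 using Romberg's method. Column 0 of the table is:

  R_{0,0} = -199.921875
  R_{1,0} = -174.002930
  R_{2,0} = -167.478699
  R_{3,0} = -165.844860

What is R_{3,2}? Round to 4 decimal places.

-165.3000

R_{2,1} = (4·(-167.478699) − (-174.002930)) / 3 = -165.303955
R_{3,1} = (4·(-165.844860) − (-167.478699)) / 3 = -165.300247
R_{3,2} = (16·(-165.300247) − (-165.303955)) / 15 = -165.300000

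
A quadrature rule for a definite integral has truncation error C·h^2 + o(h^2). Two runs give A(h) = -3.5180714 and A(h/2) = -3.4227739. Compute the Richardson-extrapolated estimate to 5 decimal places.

-3.39101

The leading error scales as h^2; refining by a factor of 2 reduces it by 2^2 = 4.
Extrapolated value = (4·A(h/2) − A(h)) / (4 − 1)
= (4·(-3.4227739) − (-3.5180714)) / 3
= -10.1730242 / 3 = -3.3910081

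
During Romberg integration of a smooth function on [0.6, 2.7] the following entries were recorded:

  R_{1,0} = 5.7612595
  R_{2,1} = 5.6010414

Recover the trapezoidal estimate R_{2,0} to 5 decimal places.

From R_{2,1} = (4·R_{2,0} − R_{1,0})/3, solve for R_{2,0}:
4·R_{2,0} = 3·5.6010414 + 5.7612595 = 22.5643837
R_{2,0} = 5.6410959

5.64110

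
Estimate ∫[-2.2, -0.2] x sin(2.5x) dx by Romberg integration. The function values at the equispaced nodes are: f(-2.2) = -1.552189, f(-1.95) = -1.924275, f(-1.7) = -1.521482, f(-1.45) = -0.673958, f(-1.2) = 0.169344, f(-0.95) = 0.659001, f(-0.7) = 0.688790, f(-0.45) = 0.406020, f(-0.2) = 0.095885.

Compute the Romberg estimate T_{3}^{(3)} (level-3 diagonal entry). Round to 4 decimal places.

T_{0}^{(0)} (trapezoid, 1 panel, h=2.0000): -1.456304
T_{1}^{(0)} (trapezoid, 2 panels, h=1.0000): -0.558808
T_{2}^{(0)} (trapezoid, 4 panels, h=0.5000): -0.695750
T_{3}^{(0)} (trapezoid, 8 panels, h=0.2500): -0.731178
T_{1}^{(1)} = -0.558808 + (-0.558808 − (-1.456304))/3 = -0.259643
T_{2}^{(1)} = -0.695750 + (-0.695750 − (-0.558808))/3 = -0.741397
T_{3}^{(1)} = -0.731178 + (-0.731178 − (-0.695750))/3 = -0.742987
T_{2}^{(2)} = -0.741397 + (-0.741397 − (-0.259643))/15 = -0.773514
T_{3}^{(2)} = -0.742987 + (-0.742987 − (-0.741397))/15 = -0.743093
T_{3}^{(3)} = -0.743093 + (-0.743093 − (-0.773514))/63 = -0.742610

-0.7426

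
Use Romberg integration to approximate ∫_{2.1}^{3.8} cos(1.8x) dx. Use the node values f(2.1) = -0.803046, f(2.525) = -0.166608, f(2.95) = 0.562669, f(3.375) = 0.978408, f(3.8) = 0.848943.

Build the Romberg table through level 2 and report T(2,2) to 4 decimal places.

T(0,0) (trapezoid, 1 panel, h=1.7000): 0.039012
T(1,0) (trapezoid, 2 panels, h=0.8500): 0.497775
T(2,0) (trapezoid, 4 panels, h=0.4250): 0.593902
T(1,1) = 0.497775 + (0.497775 − 0.039012)/3 = 0.650696
T(2,1) = 0.593902 + (0.593902 − 0.497775)/3 = 0.625944
T(2,2) = 0.625944 + (0.625944 − 0.650696)/15 = 0.624294

0.6243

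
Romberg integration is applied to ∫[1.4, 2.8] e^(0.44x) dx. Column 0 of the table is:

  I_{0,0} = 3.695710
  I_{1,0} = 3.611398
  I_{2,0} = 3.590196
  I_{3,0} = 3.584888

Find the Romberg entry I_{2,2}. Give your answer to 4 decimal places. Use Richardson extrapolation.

I_{1,1} = 3.611398 + (3.611398 − 3.695710)/3 = 3.583294
I_{2,1} = (4·3.590196 − 3.611398) / 3 = 3.583129
I_{2,2} = 3.583129 + (3.583129 − 3.583294)/15 = 3.583118
(Column j=1 coincides with Simpson's rule on the same nodes.)

3.5831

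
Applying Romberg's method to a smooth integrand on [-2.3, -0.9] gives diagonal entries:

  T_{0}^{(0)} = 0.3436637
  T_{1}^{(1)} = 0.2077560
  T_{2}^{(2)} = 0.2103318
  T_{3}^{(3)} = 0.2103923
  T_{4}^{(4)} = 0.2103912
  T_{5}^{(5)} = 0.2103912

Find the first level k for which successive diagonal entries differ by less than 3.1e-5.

|T_{1}^{(1)} − T_{0}^{(0)}| = 0.1359077 ≥ 3.1e-5
|T_{2}^{(2)} − T_{1}^{(1)}| = 0.0025758 ≥ 3.1e-5
|T_{3}^{(3)} − T_{2}^{(2)}| = 0.0000605 ≥ 3.1e-5
|T_{4}^{(4)} − T_{3}^{(3)}| = 0.0000011 < 3.1e-5

k = 4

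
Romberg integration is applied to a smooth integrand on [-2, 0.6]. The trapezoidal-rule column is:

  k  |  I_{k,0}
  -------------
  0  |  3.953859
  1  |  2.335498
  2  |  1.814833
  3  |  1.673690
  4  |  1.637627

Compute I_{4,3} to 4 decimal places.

1.6255

Richardson extrapolation on the trapezoidal column (denominator 4−1=3):
I_{2,1} = 1.814833 + (1.814833 − 2.335498)/3 = 1.641278
I_{3,1} = 1.673690 + (1.673690 − 1.814833)/3 = 1.626642
I_{4,1} = (4·1.637627 − 1.673690) / 3 = 1.625606
I_{3,2} = 1.626642 + (1.626642 − 1.641278)/15 = 1.625666
I_{4,2} = 1.625606 + (1.625606 − 1.626642)/15 = 1.625537
I_{4,3} = (64·1.625537 − 1.625666) / 63 = 1.625535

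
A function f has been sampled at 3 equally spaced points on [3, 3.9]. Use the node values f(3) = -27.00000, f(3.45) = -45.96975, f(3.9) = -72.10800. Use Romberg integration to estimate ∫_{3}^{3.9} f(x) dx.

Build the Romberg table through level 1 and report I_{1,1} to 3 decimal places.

I_{0,0} (trapezoid, 1 panel, h=0.9000): -44.59860
I_{1,0} (trapezoid, 2 panels, h=0.4500): -42.98569
I_{1,1} = -42.98569 + (-42.98569 − (-44.59860))/3 = -42.44805

-42.448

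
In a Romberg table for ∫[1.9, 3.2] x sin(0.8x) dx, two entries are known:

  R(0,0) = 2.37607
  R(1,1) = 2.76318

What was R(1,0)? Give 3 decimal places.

2.666

From R(1,1) = (4·R(1,0) − R(0,0))/3, solve for R(1,0):
4·R(1,0) = 3·2.76318 + 2.37607 = 10.66561
R(1,0) = 2.66640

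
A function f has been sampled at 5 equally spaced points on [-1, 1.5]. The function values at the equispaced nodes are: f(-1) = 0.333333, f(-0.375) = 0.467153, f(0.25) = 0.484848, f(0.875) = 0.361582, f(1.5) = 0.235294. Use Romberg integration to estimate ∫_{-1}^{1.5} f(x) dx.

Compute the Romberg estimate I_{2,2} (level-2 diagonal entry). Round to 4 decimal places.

I_{0,0} (trapezoid, 1 panel, h=2.5000): 0.710784
I_{1,0} (trapezoid, 2 panels, h=1.2500): 0.961452
I_{2,0} (trapezoid, 4 panels, h=0.6250): 0.998685
I_{1,1} = 0.961452 + (0.961452 − 0.710784)/3 = 1.045008
I_{2,1} = 0.998685 + (0.998685 − 0.961452)/3 = 1.011096
I_{2,2} = 1.011096 + (1.011096 − 1.045008)/15 = 1.008835

1.0088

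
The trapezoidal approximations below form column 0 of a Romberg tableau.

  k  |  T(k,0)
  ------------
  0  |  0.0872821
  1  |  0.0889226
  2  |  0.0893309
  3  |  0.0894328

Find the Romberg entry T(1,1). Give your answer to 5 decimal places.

0.08947

Richardson extrapolation on the trapezoidal column (denominator 4−1=3):
T(1,1) = (4·0.0889226 − 0.0872821) / 3 = 0.0894694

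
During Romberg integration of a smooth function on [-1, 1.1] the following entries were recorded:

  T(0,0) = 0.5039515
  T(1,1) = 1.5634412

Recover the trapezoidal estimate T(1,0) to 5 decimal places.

From T(1,1) = (4·T(1,0) − T(0,0))/3, solve for T(1,0):
4·T(1,0) = 3·1.5634412 + 0.5039515 = 5.1942751
T(1,0) = 1.2985688

1.29857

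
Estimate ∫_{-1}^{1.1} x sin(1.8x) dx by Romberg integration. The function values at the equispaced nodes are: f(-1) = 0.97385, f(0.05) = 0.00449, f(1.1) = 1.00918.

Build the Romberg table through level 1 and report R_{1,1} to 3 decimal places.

R_{0,0} (trapezoid, 1 panel, h=2.1000): 2.08218
R_{1,0} (trapezoid, 2 panels, h=1.0500): 1.04581
R_{1,1} = 1.04581 + (1.04581 − 2.08218)/3 = 0.70035

0.700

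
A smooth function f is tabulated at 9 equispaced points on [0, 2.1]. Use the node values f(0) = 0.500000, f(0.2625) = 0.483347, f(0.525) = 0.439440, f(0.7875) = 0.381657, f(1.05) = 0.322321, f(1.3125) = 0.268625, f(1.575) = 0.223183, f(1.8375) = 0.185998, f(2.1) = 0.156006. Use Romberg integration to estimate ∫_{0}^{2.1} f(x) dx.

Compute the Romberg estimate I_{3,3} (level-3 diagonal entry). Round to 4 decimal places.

0.6916

I_{0,0} (trapezoid, 1 panel, h=2.1000): 0.688806
I_{1,0} (trapezoid, 2 panels, h=1.0500): 0.682840
I_{2,0} (trapezoid, 4 panels, h=0.5250): 0.689297
I_{3,0} (trapezoid, 8 panels, h=0.2625): 0.691051
I_{1,1} = 0.682840 + (0.682840 − 0.688806)/3 = 0.680851
I_{2,1} = 0.689297 + (0.689297 − 0.682840)/3 = 0.691449
I_{3,1} = 0.691051 + (0.691051 − 0.689297)/3 = 0.691636
I_{2,2} = 0.691449 + (0.691449 − 0.680851)/15 = 0.692156
I_{3,2} = 0.691636 + (0.691636 − 0.691449)/15 = 0.691648
I_{3,3} = 0.691648 + (0.691648 − 0.692156)/63 = 0.691640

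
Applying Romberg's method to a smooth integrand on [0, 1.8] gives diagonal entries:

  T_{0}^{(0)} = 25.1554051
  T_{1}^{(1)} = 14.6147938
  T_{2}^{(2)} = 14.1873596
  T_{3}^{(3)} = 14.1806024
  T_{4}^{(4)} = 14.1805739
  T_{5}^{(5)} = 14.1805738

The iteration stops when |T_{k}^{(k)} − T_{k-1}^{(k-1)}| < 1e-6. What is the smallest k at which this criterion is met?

|T_{1}^{(1)} − T_{0}^{(0)}| = 10.5406113 ≥ 1e-6
|T_{2}^{(2)} − T_{1}^{(1)}| = 0.4274342 ≥ 1e-6
|T_{3}^{(3)} − T_{2}^{(2)}| = 0.0067572 ≥ 1e-6
|T_{4}^{(4)} − T_{3}^{(3)}| = 0.0000285 ≥ 1e-6
|T_{5}^{(5)} − T_{4}^{(4)}| = 0.0000001 < 1e-6

k = 5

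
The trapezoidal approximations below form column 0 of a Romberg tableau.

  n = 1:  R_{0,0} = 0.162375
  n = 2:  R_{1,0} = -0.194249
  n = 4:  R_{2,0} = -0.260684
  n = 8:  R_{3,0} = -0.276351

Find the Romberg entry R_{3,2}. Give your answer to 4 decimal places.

-0.2815

R_{2,1} = (4·(-0.260684) − (-0.194249)) / 3 = -0.282829
R_{3,1} = (4·(-0.276351) − (-0.260684)) / 3 = -0.281573
R_{3,2} = (16·(-0.281573) − (-0.282829)) / 15 = -0.281489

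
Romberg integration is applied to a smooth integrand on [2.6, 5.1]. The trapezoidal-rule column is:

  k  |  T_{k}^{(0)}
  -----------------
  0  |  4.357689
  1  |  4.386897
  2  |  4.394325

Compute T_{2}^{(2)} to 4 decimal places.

Richardson extrapolation on the trapezoidal column (denominator 4−1=3):
T_{1}^{(1)} = (4·4.386897 − 4.357689) / 3 = 4.396633
T_{2}^{(1)} = (4·4.394325 − 4.386897) / 3 = 4.396801
T_{2}^{(2)} = (16·4.396801 − 4.396633) / 15 = 4.396812

4.3968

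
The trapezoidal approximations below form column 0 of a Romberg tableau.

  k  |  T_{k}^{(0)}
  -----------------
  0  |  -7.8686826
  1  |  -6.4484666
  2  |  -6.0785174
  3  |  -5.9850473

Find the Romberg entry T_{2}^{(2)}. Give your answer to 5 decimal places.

-5.95388

Richardson extrapolation on the trapezoidal column (denominator 4−1=3):
T_{1}^{(1)} = (4·(-6.4484666) − (-7.8686826)) / 3 = -5.9750613
T_{2}^{(1)} = -6.0785174 + (-6.0785174 − (-6.4484666))/3 = -5.9552010
T_{2}^{(2)} = -5.9552010 + (-5.9552010 − (-5.9750613))/15 = -5.9538770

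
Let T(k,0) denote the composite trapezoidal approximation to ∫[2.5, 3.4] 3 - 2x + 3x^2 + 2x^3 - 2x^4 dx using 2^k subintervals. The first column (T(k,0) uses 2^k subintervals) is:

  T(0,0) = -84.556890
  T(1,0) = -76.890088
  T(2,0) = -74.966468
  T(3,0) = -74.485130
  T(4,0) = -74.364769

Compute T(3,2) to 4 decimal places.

-74.3246

Richardson extrapolation on the trapezoidal column (denominator 4−1=3):
T(2,1) = -74.966468 + (-74.966468 − (-76.890088))/3 = -74.325261
T(3,1) = -74.485130 + (-74.485130 − (-74.966468))/3 = -74.324684
T(3,2) = -74.324684 + (-74.324684 − (-74.325261))/15 = -74.324646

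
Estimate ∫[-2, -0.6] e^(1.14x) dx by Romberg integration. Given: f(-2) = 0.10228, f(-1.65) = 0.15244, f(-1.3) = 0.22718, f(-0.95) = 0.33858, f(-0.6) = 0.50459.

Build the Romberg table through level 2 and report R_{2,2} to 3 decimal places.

R_{0,0} (trapezoid, 1 panel, h=1.4000): 0.42481
R_{1,0} (trapezoid, 2 panels, h=0.7000): 0.37143
R_{2,0} (trapezoid, 4 panels, h=0.3500): 0.35757
R_{1,1} = 0.37143 + (0.37143 − 0.42481)/3 = 0.35364
R_{2,1} = 0.35757 + (0.35757 − 0.37143)/3 = 0.35295
R_{2,2} = 0.35295 + (0.35295 − 0.35364)/15 = 0.35290

0.353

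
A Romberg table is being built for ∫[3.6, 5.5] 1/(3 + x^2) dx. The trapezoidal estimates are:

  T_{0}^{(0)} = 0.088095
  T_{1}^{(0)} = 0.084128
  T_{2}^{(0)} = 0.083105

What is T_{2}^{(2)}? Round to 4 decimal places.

0.0828

Richardson extrapolation on the trapezoidal column (denominator 4−1=3):
T_{1}^{(1)} = (4·0.084128 − 0.088095) / 3 = 0.082806
T_{2}^{(1)} = 0.083105 + (0.083105 − 0.084128)/3 = 0.082764
T_{2}^{(2)} = 0.082764 + (0.082764 − 0.082806)/15 = 0.082761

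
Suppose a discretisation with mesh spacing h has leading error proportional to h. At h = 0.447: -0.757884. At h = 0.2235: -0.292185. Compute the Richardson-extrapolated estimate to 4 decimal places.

0.1735

Extrapolated value = (2·A(h/2) − A(h)) / (2 − 1)
= (2·(-0.292185) − (-0.757884)) / 1
= 0.173514 / 1 = 0.173514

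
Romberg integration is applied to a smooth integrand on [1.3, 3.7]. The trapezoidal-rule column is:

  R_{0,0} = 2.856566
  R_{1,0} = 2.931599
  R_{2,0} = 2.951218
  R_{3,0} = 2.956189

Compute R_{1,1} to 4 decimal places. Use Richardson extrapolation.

2.9566

Richardson extrapolation on the trapezoidal column (denominator 4−1=3):
R_{1,1} = (4·2.931599 − 2.856566) / 3 = 2.956610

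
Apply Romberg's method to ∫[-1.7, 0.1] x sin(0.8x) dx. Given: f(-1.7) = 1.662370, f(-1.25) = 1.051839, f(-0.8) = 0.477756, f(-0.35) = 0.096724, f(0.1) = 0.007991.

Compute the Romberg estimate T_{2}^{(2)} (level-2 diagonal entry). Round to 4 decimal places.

1.0836

T_{0}^{(0)} (trapezoid, 1 panel, h=1.8000): 1.503325
T_{1}^{(0)} (trapezoid, 2 panels, h=0.9000): 1.181643
T_{2}^{(0)} (trapezoid, 4 panels, h=0.4500): 1.107675
T_{1}^{(1)} = 1.181643 + (1.181643 − 1.503325)/3 = 1.074416
T_{2}^{(1)} = 1.107675 + (1.107675 − 1.181643)/3 = 1.083019
T_{2}^{(2)} = 1.083019 + (1.083019 − 1.074416)/15 = 1.083593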